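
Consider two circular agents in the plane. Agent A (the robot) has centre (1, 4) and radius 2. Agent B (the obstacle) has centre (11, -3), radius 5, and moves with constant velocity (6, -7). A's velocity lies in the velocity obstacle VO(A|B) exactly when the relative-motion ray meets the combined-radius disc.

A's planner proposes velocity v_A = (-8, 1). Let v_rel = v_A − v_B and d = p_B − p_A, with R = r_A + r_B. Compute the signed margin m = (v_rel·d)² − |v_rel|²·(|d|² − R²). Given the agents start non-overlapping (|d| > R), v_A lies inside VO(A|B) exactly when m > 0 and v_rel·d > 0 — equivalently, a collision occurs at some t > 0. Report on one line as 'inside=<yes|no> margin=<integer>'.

d = (10, -7),  |d|² = 149;  R = 2+5 = 7,  c = 149−7² = 100
v_rel = (-14, 8),  |v_rel|² = 260;  v_rel·d = (-14)·(10) + (8)·(-7) = -196
260·t² + 392·t + 100 = 0  ⇒  m = (-196)² − 260·100 = 12416
m = 12416 > 0,  v_rel·d = -196 < 0  ⇒  outside

inside=no margin=12416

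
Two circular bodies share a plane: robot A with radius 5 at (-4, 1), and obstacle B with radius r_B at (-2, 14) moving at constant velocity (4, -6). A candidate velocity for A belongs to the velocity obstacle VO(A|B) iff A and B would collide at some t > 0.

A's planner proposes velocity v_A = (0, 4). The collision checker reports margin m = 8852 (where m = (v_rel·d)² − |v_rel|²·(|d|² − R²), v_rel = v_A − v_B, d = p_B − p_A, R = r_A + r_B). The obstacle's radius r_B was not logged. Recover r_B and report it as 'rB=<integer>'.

m = 8852
d = (2, 13);  v_rel = (-4, 10),  |v_rel|² = 116
v_rel×d = (-4)·(13) − (10)·(2) = -72
since m = R²·116 − (-72)²:  R² = (5184 + 8852) / 116 = 121
R = √121 = 11  ⇒  r_B = 11 − 5 = 6

rB=6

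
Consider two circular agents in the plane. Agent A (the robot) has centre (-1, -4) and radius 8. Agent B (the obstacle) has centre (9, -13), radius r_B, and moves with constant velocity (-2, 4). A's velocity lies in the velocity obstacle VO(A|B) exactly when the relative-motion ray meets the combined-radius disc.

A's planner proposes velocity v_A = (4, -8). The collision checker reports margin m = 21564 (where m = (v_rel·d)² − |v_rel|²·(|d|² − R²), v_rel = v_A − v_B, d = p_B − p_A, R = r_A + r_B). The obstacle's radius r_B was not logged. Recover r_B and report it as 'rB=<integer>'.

m = 21564
d = (10, -9);  v_rel = (6, -12),  |v_rel|² = 180
v_rel×d = (6)·(-9) − (-12)·(10) = 66
since m = R²·180 − 66²:  R² = (4356 + 21564) / 180 = 144
R = √144 = 12  ⇒  r_B = 12 − 8 = 4

rB=4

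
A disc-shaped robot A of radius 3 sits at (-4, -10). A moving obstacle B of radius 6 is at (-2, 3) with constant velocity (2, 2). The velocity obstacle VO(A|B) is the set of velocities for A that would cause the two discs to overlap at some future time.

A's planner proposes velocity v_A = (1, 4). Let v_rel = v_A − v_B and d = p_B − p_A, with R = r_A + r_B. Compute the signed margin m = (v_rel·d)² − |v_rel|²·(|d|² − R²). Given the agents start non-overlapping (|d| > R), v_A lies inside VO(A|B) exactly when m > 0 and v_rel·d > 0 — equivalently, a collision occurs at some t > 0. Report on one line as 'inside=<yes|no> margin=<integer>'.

d = (2, 13),  |d|² = 173;  R = 3+6 = 9,  c = 173−9² = 92
v_rel = (-1, 2),  |v_rel|² = 5;  v_rel·d = (-1)·(2) + (2)·(13) = 24
5·t² − 48·t + 92 = 0  ⇒  m = 24² − 5·92 = 116
m = 116 > 0,  v_rel·d = 24 > 0  ⇒  inside

inside=yes margin=116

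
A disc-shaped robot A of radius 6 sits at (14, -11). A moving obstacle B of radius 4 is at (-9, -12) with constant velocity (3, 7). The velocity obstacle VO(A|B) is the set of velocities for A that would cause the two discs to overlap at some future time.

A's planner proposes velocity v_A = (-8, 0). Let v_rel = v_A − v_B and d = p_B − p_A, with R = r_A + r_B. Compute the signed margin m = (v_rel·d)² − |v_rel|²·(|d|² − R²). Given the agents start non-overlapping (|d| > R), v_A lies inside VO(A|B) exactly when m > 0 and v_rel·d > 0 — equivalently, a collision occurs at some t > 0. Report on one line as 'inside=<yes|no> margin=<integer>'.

d = (-23, -1),  |d|² = 530;  R = 6+4 = 10,  c = 530−10² = 430
v_rel = (-11, -7),  |v_rel|² = 170;  v_rel·d = (-11)·(-23) + (-7)·(-1) = 260
170·t² − 520·t + 430 = 0  ⇒  m = 260² − 170·430 = -5500
m = -5500 < 0,  v_rel·d = 260 > 0  ⇒  outside

inside=no margin=-5500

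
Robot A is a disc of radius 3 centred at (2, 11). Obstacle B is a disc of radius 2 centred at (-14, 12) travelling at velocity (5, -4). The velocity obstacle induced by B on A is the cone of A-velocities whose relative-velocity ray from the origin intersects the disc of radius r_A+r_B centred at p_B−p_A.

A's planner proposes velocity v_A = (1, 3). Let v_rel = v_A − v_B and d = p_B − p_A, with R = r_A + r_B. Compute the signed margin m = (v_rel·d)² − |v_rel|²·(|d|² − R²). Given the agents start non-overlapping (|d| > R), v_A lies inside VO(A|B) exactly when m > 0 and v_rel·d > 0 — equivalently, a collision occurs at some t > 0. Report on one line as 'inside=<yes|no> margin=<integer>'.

d = (-16, 1),  |d|² = 257;  R = 3+2 = 5,  c = 257−5² = 232
v_rel = (-4, 7),  |v_rel|² = 65;  v_rel·d = (-4)·(-16) + (7)·(1) = 71
65·t² − 142·t + 232 = 0  ⇒  m = 71² − 65·232 = -10039
m = -10039 < 0,  v_rel·d = 71 > 0  ⇒  outside

inside=no margin=-10039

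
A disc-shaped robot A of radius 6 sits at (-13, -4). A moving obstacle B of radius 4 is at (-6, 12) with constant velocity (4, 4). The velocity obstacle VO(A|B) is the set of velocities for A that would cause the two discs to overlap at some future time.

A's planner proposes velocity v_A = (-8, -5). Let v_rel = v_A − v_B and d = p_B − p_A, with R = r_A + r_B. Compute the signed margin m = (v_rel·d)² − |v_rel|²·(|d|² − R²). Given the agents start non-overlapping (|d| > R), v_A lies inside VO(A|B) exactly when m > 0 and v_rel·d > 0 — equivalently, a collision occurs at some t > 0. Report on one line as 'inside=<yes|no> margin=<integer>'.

d = (7, 16),  |d|² = 305;  R = 6+4 = 10,  c = 305−10² = 205
v_rel = (-12, -9),  |v_rel|² = 225;  v_rel·d = (-12)·(7) + (-9)·(16) = -228
225·t² + 456·t + 205 = 0  ⇒  m = (-228)² − 225·205 = 5859
m = 5859 > 0,  v_rel·d = -228 < 0  ⇒  outside

inside=no margin=5859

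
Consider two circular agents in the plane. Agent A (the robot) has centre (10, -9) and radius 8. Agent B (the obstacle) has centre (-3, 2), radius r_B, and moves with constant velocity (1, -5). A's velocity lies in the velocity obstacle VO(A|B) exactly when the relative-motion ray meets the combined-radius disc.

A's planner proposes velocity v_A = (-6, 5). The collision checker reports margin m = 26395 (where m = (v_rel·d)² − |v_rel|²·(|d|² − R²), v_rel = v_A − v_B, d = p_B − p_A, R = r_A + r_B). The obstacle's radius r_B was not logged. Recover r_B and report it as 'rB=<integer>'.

m = 26395
d = (-13, 11);  v_rel = (-7, 10),  |v_rel|² = 149
v_rel×d = (-7)·(11) − (10)·(-13) = 53
since m = R²·149 − 53²:  R² = (2809 + 26395) / 149 = 196
R = √196 = 14  ⇒  r_B = 14 − 8 = 6

rB=6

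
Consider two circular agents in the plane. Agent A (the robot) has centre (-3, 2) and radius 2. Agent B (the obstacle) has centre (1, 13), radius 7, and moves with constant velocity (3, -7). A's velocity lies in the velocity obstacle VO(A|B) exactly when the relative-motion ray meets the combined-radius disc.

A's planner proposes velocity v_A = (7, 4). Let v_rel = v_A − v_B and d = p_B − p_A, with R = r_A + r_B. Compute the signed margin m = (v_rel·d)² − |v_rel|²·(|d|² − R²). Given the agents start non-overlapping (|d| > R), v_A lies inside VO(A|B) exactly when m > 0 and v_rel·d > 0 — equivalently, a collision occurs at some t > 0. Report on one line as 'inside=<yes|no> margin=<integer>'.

d = (4, 11),  |d|² = 137;  R = 2+7 = 9,  c = 137−9² = 56
v_rel = (4, 11),  |v_rel|² = 137;  v_rel·d = (4)·(4) + (11)·(11) = 137
137·t² − 274·t + 56 = 0  ⇒  m = 137² − 137·56 = 11097
m = 11097 > 0,  v_rel·d = 137 > 0  ⇒  inside

inside=yes margin=11097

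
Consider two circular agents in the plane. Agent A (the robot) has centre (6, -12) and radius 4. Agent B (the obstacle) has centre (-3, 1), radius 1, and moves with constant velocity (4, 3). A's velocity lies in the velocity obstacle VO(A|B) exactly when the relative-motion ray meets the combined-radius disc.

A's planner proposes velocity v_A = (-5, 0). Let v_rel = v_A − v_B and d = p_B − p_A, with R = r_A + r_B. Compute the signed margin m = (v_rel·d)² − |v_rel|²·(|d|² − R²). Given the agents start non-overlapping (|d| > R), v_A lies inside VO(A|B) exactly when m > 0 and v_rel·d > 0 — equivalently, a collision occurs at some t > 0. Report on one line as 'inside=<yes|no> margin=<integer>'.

d = (-9, 13),  |d|² = 250;  R = 4+1 = 5,  c = 250−5² = 225
v_rel = (-9, -3),  |v_rel|² = 90;  v_rel·d = (-9)·(-9) + (-3)·(13) = 42
90·t² − 84·t + 225 = 0  ⇒  m = 42² − 90·225 = -18486
m = -18486 < 0,  v_rel·d = 42 > 0  ⇒  outside

inside=no margin=-18486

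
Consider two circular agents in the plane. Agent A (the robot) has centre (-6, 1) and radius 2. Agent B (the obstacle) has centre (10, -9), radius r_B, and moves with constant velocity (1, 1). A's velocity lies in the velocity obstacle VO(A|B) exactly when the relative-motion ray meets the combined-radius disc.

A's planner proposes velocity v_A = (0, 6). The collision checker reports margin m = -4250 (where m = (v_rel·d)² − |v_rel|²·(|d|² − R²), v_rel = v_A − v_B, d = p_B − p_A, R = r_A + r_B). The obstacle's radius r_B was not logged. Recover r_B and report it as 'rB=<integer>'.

m = -4250
d = (16, -10);  v_rel = (-1, 5),  |v_rel|² = 26
v_rel×d = (-1)·(-10) − (5)·(16) = -70
since m = R²·26 − (-70)²:  R² = (4900 + -4250) / 26 = 25
R = √25 = 5  ⇒  r_B = 5 − 2 = 3

rB=3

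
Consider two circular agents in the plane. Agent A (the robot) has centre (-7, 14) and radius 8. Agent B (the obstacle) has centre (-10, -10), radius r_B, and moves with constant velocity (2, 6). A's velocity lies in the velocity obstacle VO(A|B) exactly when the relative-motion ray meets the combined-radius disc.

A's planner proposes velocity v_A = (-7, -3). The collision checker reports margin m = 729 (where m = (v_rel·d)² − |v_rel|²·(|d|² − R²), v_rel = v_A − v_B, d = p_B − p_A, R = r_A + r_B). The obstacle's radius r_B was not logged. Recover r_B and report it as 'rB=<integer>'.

m = 729
d = (-3, -24);  v_rel = (-9, -9),  |v_rel|² = 162
v_rel×d = (-9)·(-24) − (-9)·(-3) = 189
since m = R²·162 − 189²:  R² = (35721 + 729) / 162 = 225
R = √225 = 15  ⇒  r_B = 15 − 8 = 7

rB=7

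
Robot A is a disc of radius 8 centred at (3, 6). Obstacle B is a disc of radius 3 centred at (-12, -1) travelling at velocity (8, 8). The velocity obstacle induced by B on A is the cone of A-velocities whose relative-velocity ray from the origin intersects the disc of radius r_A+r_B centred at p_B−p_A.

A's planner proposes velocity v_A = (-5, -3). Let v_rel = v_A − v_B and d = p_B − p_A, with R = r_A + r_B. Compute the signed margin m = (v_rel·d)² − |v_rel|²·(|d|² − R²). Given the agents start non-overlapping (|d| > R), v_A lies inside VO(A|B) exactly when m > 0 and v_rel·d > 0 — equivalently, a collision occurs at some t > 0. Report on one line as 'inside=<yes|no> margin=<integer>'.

d = (-15, -7),  |d|² = 274;  R = 8+3 = 11,  c = 274−11² = 153
v_rel = (-13, -11),  |v_rel|² = 290;  v_rel·d = (-13)·(-15) + (-11)·(-7) = 272
290·t² − 544·t + 153 = 0  ⇒  m = 272² − 290·153 = 29614
m = 29614 > 0,  v_rel·d = 272 > 0  ⇒  inside

inside=yes margin=29614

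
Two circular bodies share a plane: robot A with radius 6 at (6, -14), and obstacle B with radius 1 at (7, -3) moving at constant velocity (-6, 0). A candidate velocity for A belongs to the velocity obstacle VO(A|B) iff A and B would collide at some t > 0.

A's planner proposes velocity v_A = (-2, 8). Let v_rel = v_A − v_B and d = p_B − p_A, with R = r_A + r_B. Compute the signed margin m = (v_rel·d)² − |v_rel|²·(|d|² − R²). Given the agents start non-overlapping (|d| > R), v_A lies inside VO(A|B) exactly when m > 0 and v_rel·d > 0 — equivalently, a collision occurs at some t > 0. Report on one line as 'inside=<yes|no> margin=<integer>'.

d = (1, 11),  |d|² = 122;  R = 6+1 = 7,  c = 122−7² = 73
v_rel = (4, 8),  |v_rel|² = 80;  v_rel·d = (4)·(1) + (8)·(11) = 92
80·t² − 184·t + 73 = 0  ⇒  m = 92² − 80·73 = 2624
m = 2624 > 0,  v_rel·d = 92 > 0  ⇒  inside

inside=yes margin=2624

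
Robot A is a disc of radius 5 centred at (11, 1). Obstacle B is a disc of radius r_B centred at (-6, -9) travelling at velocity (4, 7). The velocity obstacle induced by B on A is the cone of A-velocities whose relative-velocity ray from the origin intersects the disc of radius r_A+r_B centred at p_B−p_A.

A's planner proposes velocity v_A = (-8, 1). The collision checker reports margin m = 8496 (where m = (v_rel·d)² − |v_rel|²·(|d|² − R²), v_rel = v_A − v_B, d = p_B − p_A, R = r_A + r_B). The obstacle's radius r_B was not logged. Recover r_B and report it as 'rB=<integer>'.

m = 8496
d = (-17, -10);  v_rel = (-12, -6),  |v_rel|² = 180
v_rel×d = (-12)·(-10) − (-6)·(-17) = 18
since m = R²·180 − 18²:  R² = (324 + 8496) / 180 = 49
R = √49 = 7  ⇒  r_B = 7 − 5 = 2

rB=2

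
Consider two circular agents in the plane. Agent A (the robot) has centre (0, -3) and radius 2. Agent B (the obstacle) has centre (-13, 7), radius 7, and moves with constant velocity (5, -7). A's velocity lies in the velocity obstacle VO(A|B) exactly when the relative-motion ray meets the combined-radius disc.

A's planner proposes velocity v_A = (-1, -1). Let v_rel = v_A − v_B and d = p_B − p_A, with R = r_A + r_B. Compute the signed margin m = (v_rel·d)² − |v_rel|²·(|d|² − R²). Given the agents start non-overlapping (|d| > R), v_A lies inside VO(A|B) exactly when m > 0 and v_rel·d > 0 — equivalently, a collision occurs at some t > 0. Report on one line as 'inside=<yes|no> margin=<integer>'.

d = (-13, 10),  |d|² = 269;  R = 2+7 = 9,  c = 269−9² = 188
v_rel = (-6, 6),  |v_rel|² = 72;  v_rel·d = (-6)·(-13) + (6)·(10) = 138
72·t² − 276·t + 188 = 0  ⇒  m = 138² − 72·188 = 5508
m = 5508 > 0,  v_rel·d = 138 > 0  ⇒  inside

inside=yes margin=5508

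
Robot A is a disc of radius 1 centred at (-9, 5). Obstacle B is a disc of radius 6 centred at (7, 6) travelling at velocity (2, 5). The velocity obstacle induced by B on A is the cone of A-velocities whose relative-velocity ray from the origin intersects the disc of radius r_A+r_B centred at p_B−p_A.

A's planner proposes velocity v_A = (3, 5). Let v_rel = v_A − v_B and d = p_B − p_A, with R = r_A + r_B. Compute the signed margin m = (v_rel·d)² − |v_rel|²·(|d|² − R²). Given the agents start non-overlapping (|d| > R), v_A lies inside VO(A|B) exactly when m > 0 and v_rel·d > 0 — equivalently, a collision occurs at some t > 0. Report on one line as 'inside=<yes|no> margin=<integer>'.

d = (16, 1),  |d|² = 257;  R = 1+6 = 7,  c = 257−7² = 208
v_rel = (1, 0),  |v_rel|² = 1;  v_rel·d = (1)·(16) + (0)·(1) = 16
1·t² − 32·t + 208 = 0  ⇒  m = 16² − 1·208 = 48
m = 48 > 0,  v_rel·d = 16 > 0  ⇒  inside

inside=yes margin=48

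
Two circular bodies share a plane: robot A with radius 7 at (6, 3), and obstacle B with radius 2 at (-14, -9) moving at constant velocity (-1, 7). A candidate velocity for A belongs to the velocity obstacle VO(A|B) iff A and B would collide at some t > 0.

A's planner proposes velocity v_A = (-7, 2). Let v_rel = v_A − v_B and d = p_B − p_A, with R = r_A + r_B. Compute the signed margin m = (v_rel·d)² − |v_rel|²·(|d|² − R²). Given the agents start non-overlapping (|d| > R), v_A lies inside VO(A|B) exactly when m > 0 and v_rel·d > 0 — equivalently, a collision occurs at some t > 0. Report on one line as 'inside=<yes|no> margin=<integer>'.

d = (-20, -12),  |d|² = 544;  R = 7+2 = 9,  c = 544−9² = 463
v_rel = (-6, -5),  |v_rel|² = 61;  v_rel·d = (-6)·(-20) + (-5)·(-12) = 180
61·t² − 360·t + 463 = 0  ⇒  m = 180² − 61·463 = 4157
m = 4157 > 0,  v_rel·d = 180 > 0  ⇒  inside

inside=yes margin=4157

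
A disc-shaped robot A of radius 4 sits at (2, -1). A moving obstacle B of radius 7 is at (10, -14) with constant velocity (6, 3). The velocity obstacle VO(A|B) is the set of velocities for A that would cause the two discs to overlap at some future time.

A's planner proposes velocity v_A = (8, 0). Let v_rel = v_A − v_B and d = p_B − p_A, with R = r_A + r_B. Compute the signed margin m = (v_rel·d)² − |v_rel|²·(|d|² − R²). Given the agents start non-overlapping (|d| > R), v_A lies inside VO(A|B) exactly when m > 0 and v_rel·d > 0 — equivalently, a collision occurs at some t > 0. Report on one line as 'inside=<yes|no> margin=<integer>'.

d = (8, -13),  |d|² = 233;  R = 4+7 = 11,  c = 233−11² = 112
v_rel = (2, -3),  |v_rel|² = 13;  v_rel·d = (2)·(8) + (-3)·(-13) = 55
13·t² − 110·t + 112 = 0  ⇒  m = 55² − 13·112 = 1569
m = 1569 > 0,  v_rel·d = 55 > 0  ⇒  inside

inside=yes margin=1569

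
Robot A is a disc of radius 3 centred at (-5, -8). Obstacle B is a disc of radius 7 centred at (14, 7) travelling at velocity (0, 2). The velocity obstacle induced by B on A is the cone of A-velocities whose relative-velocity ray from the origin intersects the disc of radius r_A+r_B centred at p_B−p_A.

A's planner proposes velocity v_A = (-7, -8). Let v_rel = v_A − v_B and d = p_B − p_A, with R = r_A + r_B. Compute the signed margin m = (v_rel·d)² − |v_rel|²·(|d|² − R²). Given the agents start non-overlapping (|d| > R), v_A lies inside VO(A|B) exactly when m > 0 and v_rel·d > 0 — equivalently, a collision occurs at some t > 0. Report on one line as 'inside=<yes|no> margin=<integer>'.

d = (19, 15),  |d|² = 586;  R = 3+7 = 10,  c = 586−10² = 486
v_rel = (-7, -10),  |v_rel|² = 149;  v_rel·d = (-7)·(19) + (-10)·(15) = -283
149·t² + 566·t + 486 = 0  ⇒  m = (-283)² − 149·486 = 7675
m = 7675 > 0,  v_rel·d = -283 < 0  ⇒  outside

inside=no margin=7675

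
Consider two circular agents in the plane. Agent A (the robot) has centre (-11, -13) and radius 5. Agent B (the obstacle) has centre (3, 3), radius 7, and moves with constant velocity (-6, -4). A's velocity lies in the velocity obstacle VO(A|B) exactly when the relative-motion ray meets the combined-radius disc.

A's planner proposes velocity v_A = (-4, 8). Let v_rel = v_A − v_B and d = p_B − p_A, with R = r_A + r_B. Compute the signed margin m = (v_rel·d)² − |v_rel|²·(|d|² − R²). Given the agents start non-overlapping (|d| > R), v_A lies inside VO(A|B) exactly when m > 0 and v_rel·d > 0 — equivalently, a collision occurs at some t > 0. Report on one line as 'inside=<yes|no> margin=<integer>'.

d = (14, 16),  |d|² = 452;  R = 5+7 = 12,  c = 452−12² = 308
v_rel = (2, 12),  |v_rel|² = 148;  v_rel·d = (2)·(14) + (12)·(16) = 220
148·t² − 440·t + 308 = 0  ⇒  m = 220² − 148·308 = 2816
m = 2816 > 0,  v_rel·d = 220 > 0  ⇒  inside

inside=yes margin=2816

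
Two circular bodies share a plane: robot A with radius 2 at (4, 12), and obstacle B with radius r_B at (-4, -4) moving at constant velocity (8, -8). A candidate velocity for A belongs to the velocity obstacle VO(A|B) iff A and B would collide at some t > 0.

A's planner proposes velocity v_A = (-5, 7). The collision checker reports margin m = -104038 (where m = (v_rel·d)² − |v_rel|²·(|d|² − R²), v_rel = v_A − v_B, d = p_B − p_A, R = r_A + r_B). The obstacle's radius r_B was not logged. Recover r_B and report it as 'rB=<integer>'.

m = -104038
d = (-8, -16);  v_rel = (-13, 15),  |v_rel|² = 394
v_rel×d = (-13)·(-16) − (15)·(-8) = 328
since m = R²·394 − 328²:  R² = (107584 + -104038) / 394 = 9
R = √9 = 3  ⇒  r_B = 3 − 2 = 1

rB=1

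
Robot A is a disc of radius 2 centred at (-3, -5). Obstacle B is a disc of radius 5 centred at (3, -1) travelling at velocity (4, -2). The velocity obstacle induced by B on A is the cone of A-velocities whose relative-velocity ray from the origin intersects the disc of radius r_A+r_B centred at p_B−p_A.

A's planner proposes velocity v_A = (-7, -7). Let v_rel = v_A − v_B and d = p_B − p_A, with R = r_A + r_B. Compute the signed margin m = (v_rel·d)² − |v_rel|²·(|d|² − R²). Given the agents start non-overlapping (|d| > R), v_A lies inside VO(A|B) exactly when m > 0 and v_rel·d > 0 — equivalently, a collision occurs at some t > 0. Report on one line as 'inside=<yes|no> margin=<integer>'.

d = (6, 4),  |d|² = 52;  R = 2+5 = 7,  c = 52−7² = 3
v_rel = (-11, -5),  |v_rel|² = 146;  v_rel·d = (-11)·(6) + (-5)·(4) = -86
146·t² + 172·t + 3 = 0  ⇒  m = (-86)² − 146·3 = 6958
m = 6958 > 0,  v_rel·d = -86 < 0  ⇒  outside

inside=no margin=6958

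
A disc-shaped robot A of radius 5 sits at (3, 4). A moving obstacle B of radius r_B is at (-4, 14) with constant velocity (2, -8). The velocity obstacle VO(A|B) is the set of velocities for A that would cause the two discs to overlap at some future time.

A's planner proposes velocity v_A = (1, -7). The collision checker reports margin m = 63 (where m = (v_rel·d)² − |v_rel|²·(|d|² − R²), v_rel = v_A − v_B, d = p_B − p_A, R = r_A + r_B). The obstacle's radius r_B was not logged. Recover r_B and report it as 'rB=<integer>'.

m = 63
d = (-7, 10);  v_rel = (-1, 1),  |v_rel|² = 2
v_rel×d = (-1)·(10) − (1)·(-7) = -3
since m = R²·2 − (-3)²:  R² = (9 + 63) / 2 = 36
R = √36 = 6  ⇒  r_B = 6 − 5 = 1

rB=1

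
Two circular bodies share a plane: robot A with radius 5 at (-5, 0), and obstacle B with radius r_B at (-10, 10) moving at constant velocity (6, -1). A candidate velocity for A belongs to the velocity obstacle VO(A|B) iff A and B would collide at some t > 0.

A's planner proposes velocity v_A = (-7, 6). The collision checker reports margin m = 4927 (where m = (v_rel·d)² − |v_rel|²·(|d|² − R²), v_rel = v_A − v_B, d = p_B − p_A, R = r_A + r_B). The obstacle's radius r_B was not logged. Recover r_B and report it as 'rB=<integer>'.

m = 4927
d = (-5, 10);  v_rel = (-13, 7),  |v_rel|² = 218
v_rel×d = (-13)·(10) − (7)·(-5) = -95
since m = R²·218 − (-95)²:  R² = (9025 + 4927) / 218 = 64
R = √64 = 8  ⇒  r_B = 8 − 5 = 3

rB=3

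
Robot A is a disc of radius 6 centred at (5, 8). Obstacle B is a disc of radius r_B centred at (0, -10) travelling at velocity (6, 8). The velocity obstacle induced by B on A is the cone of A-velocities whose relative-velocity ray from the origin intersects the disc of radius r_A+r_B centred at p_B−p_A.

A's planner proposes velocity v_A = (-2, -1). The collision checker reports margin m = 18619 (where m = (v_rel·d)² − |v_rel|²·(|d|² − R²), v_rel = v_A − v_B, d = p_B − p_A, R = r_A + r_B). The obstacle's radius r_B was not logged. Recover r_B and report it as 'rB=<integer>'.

m = 18619
d = (-5, -18);  v_rel = (-8, -9),  |v_rel|² = 145
v_rel×d = (-8)·(-18) − (-9)·(-5) = 99
since m = R²·145 − 99²:  R² = (9801 + 18619) / 145 = 196
R = √196 = 14  ⇒  r_B = 14 − 6 = 8

rB=8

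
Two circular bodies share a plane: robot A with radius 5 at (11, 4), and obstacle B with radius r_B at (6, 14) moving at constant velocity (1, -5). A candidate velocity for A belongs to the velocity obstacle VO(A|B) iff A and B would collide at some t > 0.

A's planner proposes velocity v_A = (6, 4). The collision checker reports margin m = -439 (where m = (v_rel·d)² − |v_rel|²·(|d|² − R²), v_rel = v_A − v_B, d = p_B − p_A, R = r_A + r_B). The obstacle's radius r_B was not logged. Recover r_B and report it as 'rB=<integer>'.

m = -439
d = (-5, 10);  v_rel = (5, 9),  |v_rel|² = 106
v_rel×d = (5)·(10) − (9)·(-5) = 95
since m = R²·106 − 95²:  R² = (9025 + -439) / 106 = 81
R = √81 = 9  ⇒  r_B = 9 − 5 = 4

rB=4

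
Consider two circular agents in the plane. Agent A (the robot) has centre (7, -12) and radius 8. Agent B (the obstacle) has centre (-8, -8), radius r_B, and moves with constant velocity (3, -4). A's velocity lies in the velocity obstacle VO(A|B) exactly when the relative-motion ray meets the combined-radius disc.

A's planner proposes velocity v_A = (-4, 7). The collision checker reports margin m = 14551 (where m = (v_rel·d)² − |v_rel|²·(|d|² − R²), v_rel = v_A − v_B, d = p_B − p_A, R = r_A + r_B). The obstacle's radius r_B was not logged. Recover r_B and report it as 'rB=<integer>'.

m = 14551
d = (-15, 4);  v_rel = (-7, 11),  |v_rel|² = 170
v_rel×d = (-7)·(4) − (11)·(-15) = 137
since m = R²·170 − 137²:  R² = (18769 + 14551) / 170 = 196
R = √196 = 14  ⇒  r_B = 14 − 8 = 6

rB=6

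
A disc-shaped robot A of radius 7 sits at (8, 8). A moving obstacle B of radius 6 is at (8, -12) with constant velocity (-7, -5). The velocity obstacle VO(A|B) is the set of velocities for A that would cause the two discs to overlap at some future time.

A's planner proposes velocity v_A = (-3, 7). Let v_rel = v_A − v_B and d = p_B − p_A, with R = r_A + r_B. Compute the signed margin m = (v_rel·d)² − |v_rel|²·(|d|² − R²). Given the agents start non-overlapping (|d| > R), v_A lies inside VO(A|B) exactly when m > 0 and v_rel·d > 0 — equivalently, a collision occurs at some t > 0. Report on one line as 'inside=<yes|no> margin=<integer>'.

d = (0, -20),  |d|² = 400;  R = 7+6 = 13,  c = 400−13² = 231
v_rel = (4, 12),  |v_rel|² = 160;  v_rel·d = (4)·(0) + (12)·(-20) = -240
160·t² + 480·t + 231 = 0  ⇒  m = (-240)² − 160·231 = 20640
m = 20640 > 0,  v_rel·d = -240 < 0  ⇒  outside

inside=no margin=20640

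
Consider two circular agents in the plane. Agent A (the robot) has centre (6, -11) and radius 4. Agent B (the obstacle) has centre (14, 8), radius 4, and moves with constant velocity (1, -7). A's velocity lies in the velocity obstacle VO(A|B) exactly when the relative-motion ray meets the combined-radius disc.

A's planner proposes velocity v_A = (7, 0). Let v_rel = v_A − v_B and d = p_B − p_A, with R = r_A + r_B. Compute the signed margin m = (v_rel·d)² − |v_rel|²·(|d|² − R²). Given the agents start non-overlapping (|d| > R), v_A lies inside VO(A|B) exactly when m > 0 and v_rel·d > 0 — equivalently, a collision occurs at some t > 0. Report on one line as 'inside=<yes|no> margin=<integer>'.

d = (8, 19),  |d|² = 425;  R = 4+4 = 8,  c = 425−8² = 361
v_rel = (6, 7),  |v_rel|² = 85;  v_rel·d = (6)·(8) + (7)·(19) = 181
85·t² − 362·t + 361 = 0  ⇒  m = 181² − 85·361 = 2076
m = 2076 > 0,  v_rel·d = 181 > 0  ⇒  inside

inside=yes margin=2076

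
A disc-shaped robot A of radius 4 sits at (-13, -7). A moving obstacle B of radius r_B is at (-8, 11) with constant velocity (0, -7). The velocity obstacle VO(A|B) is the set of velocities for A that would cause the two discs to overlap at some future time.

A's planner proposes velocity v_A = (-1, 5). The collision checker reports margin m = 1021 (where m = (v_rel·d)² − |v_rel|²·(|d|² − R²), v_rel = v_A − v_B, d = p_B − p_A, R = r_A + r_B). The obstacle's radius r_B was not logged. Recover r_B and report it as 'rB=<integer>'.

m = 1021
d = (5, 18);  v_rel = (-1, 12),  |v_rel|² = 145
v_rel×d = (-1)·(18) − (12)·(5) = -78
since m = R²·145 − (-78)²:  R² = (6084 + 1021) / 145 = 49
R = √49 = 7  ⇒  r_B = 7 − 4 = 3

rB=3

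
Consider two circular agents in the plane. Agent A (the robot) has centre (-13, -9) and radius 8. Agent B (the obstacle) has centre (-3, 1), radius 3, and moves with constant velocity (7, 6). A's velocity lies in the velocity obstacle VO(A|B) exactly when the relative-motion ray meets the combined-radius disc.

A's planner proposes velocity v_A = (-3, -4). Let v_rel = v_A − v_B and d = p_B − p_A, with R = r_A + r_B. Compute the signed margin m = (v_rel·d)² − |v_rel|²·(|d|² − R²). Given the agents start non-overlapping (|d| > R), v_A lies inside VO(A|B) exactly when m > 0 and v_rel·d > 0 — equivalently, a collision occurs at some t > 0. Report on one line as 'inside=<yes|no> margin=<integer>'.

d = (10, 10),  |d|² = 200;  R = 8+3 = 11,  c = 200−11² = 79
v_rel = (-10, -10),  |v_rel|² = 200;  v_rel·d = (-10)·(10) + (-10)·(10) = -200
200·t² + 400·t + 79 = 0  ⇒  m = (-200)² − 200·79 = 24200
m = 24200 > 0,  v_rel·d = -200 < 0  ⇒  outside

inside=no margin=24200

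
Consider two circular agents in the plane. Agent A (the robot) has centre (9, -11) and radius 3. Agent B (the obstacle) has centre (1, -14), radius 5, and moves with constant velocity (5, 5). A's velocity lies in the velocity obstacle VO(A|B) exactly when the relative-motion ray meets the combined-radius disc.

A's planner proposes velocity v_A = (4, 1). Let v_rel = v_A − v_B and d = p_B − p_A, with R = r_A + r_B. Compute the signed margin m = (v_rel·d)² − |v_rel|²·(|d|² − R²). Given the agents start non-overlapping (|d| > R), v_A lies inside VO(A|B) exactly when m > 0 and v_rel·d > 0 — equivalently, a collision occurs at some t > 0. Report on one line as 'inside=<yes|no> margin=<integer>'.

d = (-8, -3),  |d|² = 73;  R = 3+5 = 8,  c = 73−8² = 9
v_rel = (-1, -4),  |v_rel|² = 17;  v_rel·d = (-1)·(-8) + (-4)·(-3) = 20
17·t² − 40·t + 9 = 0  ⇒  m = 20² − 17·9 = 247
m = 247 > 0,  v_rel·d = 20 > 0  ⇒  inside

inside=yes margin=247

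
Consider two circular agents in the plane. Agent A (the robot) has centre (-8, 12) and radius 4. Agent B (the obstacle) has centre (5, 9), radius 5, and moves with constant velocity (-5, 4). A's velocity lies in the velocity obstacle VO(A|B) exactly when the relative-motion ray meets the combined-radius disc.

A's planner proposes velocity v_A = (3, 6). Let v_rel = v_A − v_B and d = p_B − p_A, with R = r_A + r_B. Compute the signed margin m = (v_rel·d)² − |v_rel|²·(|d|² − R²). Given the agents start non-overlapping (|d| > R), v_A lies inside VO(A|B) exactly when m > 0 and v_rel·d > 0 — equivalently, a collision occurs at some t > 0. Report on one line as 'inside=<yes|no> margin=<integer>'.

d = (13, -3),  |d|² = 178;  R = 4+5 = 9,  c = 178−9² = 97
v_rel = (8, 2),  |v_rel|² = 68;  v_rel·d = (8)·(13) + (2)·(-3) = 98
68·t² − 196·t + 97 = 0  ⇒  m = 98² − 68·97 = 3008
m = 3008 > 0,  v_rel·d = 98 > 0  ⇒  inside

inside=yes margin=3008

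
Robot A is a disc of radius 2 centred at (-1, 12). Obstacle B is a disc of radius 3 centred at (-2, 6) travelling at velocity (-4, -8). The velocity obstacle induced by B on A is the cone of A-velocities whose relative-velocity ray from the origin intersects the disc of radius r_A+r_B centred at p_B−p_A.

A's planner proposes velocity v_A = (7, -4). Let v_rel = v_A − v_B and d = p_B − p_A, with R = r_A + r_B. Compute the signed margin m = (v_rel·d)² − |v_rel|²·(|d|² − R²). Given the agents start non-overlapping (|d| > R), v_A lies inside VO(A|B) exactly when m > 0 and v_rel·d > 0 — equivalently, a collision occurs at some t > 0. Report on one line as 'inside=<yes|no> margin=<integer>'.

d = (-1, -6),  |d|² = 37;  R = 2+3 = 5,  c = 37−5² = 12
v_rel = (11, 4),  |v_rel|² = 137;  v_rel·d = (11)·(-1) + (4)·(-6) = -35
137·t² + 70·t + 12 = 0  ⇒  m = (-35)² − 137·12 = -419
m = -419 < 0,  v_rel·d = -35 < 0  ⇒  outside

inside=no margin=-419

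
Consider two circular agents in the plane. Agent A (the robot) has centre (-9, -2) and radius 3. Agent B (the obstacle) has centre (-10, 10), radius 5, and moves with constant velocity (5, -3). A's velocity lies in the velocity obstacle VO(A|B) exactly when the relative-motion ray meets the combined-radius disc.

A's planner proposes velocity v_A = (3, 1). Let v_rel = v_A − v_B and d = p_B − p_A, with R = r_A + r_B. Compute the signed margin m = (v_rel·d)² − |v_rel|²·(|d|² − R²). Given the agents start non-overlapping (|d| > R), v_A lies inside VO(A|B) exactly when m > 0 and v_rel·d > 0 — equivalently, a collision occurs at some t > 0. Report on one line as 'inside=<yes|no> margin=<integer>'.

d = (-1, 12),  |d|² = 145;  R = 3+5 = 8,  c = 145−8² = 81
v_rel = (-2, 4),  |v_rel|² = 20;  v_rel·d = (-2)·(-1) + (4)·(12) = 50
20·t² − 100·t + 81 = 0  ⇒  m = 50² − 20·81 = 880
m = 880 > 0,  v_rel·d = 50 > 0  ⇒  inside

inside=yes margin=880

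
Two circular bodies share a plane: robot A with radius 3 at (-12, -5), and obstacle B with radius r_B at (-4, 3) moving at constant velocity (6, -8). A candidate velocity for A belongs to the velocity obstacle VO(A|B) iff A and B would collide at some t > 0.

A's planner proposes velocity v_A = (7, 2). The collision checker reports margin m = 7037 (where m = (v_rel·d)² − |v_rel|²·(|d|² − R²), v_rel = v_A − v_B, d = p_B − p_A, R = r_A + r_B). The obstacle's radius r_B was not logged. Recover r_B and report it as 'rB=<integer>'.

m = 7037
d = (8, 8);  v_rel = (1, 10),  |v_rel|² = 101
v_rel×d = (1)·(8) − (10)·(8) = -72
since m = R²·101 − (-72)²:  R² = (5184 + 7037) / 101 = 121
R = √121 = 11  ⇒  r_B = 11 − 3 = 8

rB=8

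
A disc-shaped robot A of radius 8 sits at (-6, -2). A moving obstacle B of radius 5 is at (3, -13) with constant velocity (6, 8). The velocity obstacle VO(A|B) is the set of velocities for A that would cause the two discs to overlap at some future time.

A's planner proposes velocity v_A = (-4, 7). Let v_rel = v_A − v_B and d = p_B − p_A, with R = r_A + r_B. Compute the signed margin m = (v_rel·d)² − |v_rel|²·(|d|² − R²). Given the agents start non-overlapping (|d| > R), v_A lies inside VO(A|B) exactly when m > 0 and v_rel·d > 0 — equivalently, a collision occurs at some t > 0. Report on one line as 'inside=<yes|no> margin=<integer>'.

d = (9, -11),  |d|² = 202;  R = 8+5 = 13,  c = 202−13² = 33
v_rel = (-10, -1),  |v_rel|² = 101;  v_rel·d = (-10)·(9) + (-1)·(-11) = -79
101·t² + 158·t + 33 = 0  ⇒  m = (-79)² − 101·33 = 2908
m = 2908 > 0,  v_rel·d = -79 < 0  ⇒  outside

inside=no margin=2908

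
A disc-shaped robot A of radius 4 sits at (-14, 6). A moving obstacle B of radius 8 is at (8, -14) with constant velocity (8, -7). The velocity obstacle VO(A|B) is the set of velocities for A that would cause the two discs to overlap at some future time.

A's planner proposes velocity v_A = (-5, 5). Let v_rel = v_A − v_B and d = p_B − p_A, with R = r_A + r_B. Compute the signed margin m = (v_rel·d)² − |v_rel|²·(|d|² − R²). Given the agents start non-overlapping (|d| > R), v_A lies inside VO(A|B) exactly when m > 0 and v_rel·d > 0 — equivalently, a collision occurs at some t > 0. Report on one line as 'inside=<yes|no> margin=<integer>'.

d = (22, -20),  |d|² = 884;  R = 4+8 = 12,  c = 884−12² = 740
v_rel = (-13, 12),  |v_rel|² = 313;  v_rel·d = (-13)·(22) + (12)·(-20) = -526
313·t² + 1052·t + 740 = 0  ⇒  m = (-526)² − 313·740 = 45056
m = 45056 > 0,  v_rel·d = -526 < 0  ⇒  outside

inside=no margin=45056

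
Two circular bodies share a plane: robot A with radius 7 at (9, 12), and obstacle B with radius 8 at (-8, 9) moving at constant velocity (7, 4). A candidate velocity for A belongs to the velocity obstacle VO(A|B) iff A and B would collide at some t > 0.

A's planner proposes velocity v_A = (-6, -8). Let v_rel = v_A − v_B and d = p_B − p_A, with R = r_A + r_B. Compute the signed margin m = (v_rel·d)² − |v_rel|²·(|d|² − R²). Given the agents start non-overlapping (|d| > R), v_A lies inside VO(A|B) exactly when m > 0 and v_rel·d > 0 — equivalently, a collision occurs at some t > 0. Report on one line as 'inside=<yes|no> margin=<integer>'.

d = (-17, -3),  |d|² = 298;  R = 7+8 = 15,  c = 298−15² = 73
v_rel = (-13, -12),  |v_rel|² = 313;  v_rel·d = (-13)·(-17) + (-12)·(-3) = 257
313·t² − 514·t + 73 = 0  ⇒  m = 257² − 313·73 = 43200
m = 43200 > 0,  v_rel·d = 257 > 0  ⇒  inside

inside=yes margin=43200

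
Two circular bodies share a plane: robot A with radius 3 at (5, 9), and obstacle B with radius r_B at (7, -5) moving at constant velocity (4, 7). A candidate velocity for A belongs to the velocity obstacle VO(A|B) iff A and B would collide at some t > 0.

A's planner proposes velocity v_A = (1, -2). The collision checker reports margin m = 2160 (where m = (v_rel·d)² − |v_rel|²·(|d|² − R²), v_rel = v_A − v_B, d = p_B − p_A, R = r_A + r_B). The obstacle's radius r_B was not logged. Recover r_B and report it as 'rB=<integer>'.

m = 2160
d = (2, -14);  v_rel = (-3, -9),  |v_rel|² = 90
v_rel×d = (-3)·(-14) − (-9)·(2) = 60
since m = R²·90 − 60²:  R² = (3600 + 2160) / 90 = 64
R = √64 = 8  ⇒  r_B = 8 − 3 = 5

rB=5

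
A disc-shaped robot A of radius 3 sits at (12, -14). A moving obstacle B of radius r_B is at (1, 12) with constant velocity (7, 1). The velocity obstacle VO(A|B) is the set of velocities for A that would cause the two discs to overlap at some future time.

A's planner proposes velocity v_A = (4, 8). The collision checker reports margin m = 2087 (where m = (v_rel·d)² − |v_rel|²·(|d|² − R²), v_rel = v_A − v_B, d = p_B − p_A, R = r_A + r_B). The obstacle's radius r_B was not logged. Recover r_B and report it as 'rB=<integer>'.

m = 2087
d = (-11, 26);  v_rel = (-3, 7),  |v_rel|² = 58
v_rel×d = (-3)·(26) − (7)·(-11) = -1
since m = R²·58 − (-1)²:  R² = (1 + 2087) / 58 = 36
R = √36 = 6  ⇒  r_B = 6 − 3 = 3

rB=3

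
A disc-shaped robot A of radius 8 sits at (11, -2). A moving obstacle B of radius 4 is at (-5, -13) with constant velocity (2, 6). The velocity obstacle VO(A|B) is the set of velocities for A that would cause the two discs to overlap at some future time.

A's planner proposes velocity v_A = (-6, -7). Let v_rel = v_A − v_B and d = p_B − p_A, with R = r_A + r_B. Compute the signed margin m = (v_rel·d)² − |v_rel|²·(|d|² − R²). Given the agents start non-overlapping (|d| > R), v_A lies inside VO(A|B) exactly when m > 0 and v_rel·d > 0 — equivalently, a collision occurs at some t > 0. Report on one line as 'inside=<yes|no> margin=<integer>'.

d = (-16, -11),  |d|² = 377;  R = 8+4 = 12,  c = 377−12² = 233
v_rel = (-8, -13),  |v_rel|² = 233;  v_rel·d = (-8)·(-16) + (-13)·(-11) = 271
233·t² − 542·t + 233 = 0  ⇒  m = 271² − 233·233 = 19152
m = 19152 > 0,  v_rel·d = 271 > 0  ⇒  inside

inside=yes margin=19152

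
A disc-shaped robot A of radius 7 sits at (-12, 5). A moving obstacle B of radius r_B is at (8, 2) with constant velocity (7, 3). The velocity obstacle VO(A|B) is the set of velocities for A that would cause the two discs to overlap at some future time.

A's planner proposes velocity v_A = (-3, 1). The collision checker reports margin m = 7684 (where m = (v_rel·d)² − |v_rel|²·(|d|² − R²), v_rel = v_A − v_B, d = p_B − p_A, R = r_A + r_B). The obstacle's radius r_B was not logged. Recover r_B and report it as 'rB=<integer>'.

m = 7684
d = (20, -3);  v_rel = (-10, -2),  |v_rel|² = 104
v_rel×d = (-10)·(-3) − (-2)·(20) = 70
since m = R²·104 − 70²:  R² = (4900 + 7684) / 104 = 121
R = √121 = 11  ⇒  r_B = 11 − 7 = 4

rB=4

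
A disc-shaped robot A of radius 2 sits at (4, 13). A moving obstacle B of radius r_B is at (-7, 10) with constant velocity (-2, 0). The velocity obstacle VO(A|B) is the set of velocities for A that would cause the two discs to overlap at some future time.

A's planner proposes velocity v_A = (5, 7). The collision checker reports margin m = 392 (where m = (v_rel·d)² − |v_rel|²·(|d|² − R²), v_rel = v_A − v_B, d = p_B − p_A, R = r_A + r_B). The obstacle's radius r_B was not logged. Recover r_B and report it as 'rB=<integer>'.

m = 392
d = (-11, -3);  v_rel = (7, 7),  |v_rel|² = 98
v_rel×d = (7)·(-3) − (7)·(-11) = 56
since m = R²·98 − 56²:  R² = (3136 + 392) / 98 = 36
R = √36 = 6  ⇒  r_B = 6 − 2 = 4

rB=4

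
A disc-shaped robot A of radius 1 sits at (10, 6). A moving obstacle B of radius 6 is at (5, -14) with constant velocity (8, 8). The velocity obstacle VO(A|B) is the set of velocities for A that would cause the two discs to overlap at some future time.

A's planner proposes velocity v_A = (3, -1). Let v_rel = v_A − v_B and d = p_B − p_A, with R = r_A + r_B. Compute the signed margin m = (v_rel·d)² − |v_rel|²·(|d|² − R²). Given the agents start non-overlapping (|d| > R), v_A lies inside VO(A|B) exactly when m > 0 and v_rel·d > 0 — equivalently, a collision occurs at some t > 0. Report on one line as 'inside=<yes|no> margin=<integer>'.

d = (-5, -20),  |d|² = 425;  R = 1+6 = 7,  c = 425−7² = 376
v_rel = (-5, -9),  |v_rel|² = 106;  v_rel·d = (-5)·(-5) + (-9)·(-20) = 205
106·t² − 410·t + 376 = 0  ⇒  m = 205² − 106·376 = 2169
m = 2169 > 0,  v_rel·d = 205 > 0  ⇒  inside

inside=yes margin=2169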